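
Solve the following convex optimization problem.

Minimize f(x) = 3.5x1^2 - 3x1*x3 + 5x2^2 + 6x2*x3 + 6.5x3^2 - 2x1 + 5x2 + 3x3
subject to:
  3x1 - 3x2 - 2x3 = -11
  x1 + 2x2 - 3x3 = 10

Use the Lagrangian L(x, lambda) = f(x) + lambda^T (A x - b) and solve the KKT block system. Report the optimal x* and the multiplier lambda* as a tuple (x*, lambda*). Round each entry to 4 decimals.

Form the Lagrangian:
  L(x, lambda) = (1/2) x^T Q x + c^T x + lambda^T (A x - b)
Stationarity (grad_x L = 0): Q x + c + A^T lambda = 0.
Primal feasibility: A x = b.

This gives the KKT block system:
  [ Q   A^T ] [ x     ]   [-c ]
  [ A    0  ] [ lambda ] = [ b ]

Solving the linear system:
  x*      = (-2.1871, 2.8993, -2.1295)
  lambda* = (4.7842, -3.4317)
  f(x*)   = 49.7122

x* = (-2.1871, 2.8993, -2.1295), lambda* = (4.7842, -3.4317)


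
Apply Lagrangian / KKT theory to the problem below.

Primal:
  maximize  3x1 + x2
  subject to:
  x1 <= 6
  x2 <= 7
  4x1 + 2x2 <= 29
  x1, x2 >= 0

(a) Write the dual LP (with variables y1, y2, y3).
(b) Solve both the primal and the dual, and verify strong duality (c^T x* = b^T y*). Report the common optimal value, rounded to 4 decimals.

The standard primal-dual pair for 'max c^T x s.t. A x <= b, x >= 0' is:
  Dual:  min b^T y  s.t.  A^T y >= c,  y >= 0.

So the dual LP is:
  minimize  6y1 + 7y2 + 29y3
  subject to:
    y1 + 4y3 >= 3
    y2 + 2y3 >= 1
    y1, y2, y3 >= 0

Solving the primal: x* = (6, 2.5).
  primal value c^T x* = 20.5.
Solving the dual: y* = (1, 0, 0.5).
  dual value b^T y* = 20.5.
Strong duality: c^T x* = b^T y*. Confirmed.

20.5


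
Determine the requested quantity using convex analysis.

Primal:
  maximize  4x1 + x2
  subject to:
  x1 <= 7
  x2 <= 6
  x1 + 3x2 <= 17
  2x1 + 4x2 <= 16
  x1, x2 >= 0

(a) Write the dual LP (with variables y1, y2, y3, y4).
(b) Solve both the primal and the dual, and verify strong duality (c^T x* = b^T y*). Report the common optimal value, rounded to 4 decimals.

The standard primal-dual pair for 'max c^T x s.t. A x <= b, x >= 0' is:
  Dual:  min b^T y  s.t.  A^T y >= c,  y >= 0.

So the dual LP is:
  minimize  7y1 + 6y2 + 17y3 + 16y4
  subject to:
    y1 + y3 + 2y4 >= 4
    y2 + 3y3 + 4y4 >= 1
    y1, y2, y3, y4 >= 0

Solving the primal: x* = (7, 0.5).
  primal value c^T x* = 28.5.
Solving the dual: y* = (3.5, 0, 0, 0.25).
  dual value b^T y* = 28.5.
Strong duality: c^T x* = b^T y*. Confirmed.

28.5


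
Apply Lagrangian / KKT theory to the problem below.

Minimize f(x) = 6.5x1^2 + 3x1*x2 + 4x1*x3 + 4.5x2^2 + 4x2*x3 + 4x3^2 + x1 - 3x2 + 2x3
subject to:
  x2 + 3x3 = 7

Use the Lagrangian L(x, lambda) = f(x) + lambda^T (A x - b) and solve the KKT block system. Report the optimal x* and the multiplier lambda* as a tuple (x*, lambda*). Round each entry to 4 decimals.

Form the Lagrangian:
  L(x, lambda) = (1/2) x^T Q x + c^T x + lambda^T (A x - b)
Stationarity (grad_x L = 0): Q x + c + A^T lambda = 0.
Primal feasibility: A x = b.

This gives the KKT block system:
  [ Q   A^T ] [ x     ]   [-c ]
  [ A    0  ] [ lambda ] = [ b ]

Solving the linear system:
  x*      = (-0.8293, 0.2683, 2.2439)
  lambda* = (-5.9024)
  f(x*)   = 22.0854

x* = (-0.8293, 0.2683, 2.2439), lambda* = (-5.9024)


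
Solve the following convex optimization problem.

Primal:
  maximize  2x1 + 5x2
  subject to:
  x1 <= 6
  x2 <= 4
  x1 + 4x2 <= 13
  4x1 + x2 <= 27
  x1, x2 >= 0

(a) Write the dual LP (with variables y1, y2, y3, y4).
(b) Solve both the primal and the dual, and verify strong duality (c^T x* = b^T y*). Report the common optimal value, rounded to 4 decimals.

The standard primal-dual pair for 'max c^T x s.t. A x <= b, x >= 0' is:
  Dual:  min b^T y  s.t.  A^T y >= c,  y >= 0.

So the dual LP is:
  minimize  6y1 + 4y2 + 13y3 + 27y4
  subject to:
    y1 + y3 + 4y4 >= 2
    y2 + 4y3 + y4 >= 5
    y1, y2, y3, y4 >= 0

Solving the primal: x* = (6, 1.75).
  primal value c^T x* = 20.75.
Solving the dual: y* = (0.75, 0, 1.25, 0).
  dual value b^T y* = 20.75.
Strong duality: c^T x* = b^T y*. Confirmed.

20.75


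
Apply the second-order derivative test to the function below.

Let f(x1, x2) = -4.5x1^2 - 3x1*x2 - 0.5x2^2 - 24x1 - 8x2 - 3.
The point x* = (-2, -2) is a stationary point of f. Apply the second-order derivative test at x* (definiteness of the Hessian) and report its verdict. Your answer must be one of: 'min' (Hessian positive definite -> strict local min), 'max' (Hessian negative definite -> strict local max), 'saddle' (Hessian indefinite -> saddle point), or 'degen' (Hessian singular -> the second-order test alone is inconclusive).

Compute the Hessian H = grad^2 f:
  H = [[-9, -3], [-3, -1]]
Verify stationarity: grad f(x*) = H x* + g = (0, 0).
Eigenvalues of H: -10, 0.
H has a zero eigenvalue (singular; negative semidefinite but not definite), so H is neither positive definite, negative definite, nor indefinite. The second-order test alone is inconclusive -> degen.
(Indeed, f is constant along the null direction of H through x*, so x* is not a strict local extremum.)

degen


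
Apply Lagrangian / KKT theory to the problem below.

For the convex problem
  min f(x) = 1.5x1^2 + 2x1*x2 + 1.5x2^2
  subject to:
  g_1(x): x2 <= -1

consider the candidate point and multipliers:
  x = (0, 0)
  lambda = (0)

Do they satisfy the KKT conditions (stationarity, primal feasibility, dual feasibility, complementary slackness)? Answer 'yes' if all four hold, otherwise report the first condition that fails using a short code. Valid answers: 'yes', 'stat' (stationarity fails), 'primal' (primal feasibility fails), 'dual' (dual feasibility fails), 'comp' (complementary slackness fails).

Gradient of f: grad f(x) = Q x + c = (0, 0)
Constraint values g_i(x) = a_i^T x - b_i:
  g_1((0, 0)) = 1
Stationarity residual: grad f(x) + sum_i lambda_i a_i = (0, 0)
  -> stationarity OK
Primal feasibility (all g_i <= 0): FAILS
Dual feasibility (all lambda_i >= 0): OK
Complementary slackness (lambda_i * g_i(x) = 0 for all i): OK

Verdict: the first failing condition is primal_feasibility -> primal.

primal


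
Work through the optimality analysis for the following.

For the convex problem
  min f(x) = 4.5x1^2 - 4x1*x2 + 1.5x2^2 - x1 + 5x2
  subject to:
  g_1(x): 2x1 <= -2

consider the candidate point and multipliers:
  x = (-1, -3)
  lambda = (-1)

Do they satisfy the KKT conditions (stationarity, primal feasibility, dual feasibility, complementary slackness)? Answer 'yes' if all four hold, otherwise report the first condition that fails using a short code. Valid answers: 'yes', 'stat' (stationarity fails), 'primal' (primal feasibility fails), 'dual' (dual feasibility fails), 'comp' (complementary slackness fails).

Gradient of f: grad f(x) = Q x + c = (2, 0)
Constraint values g_i(x) = a_i^T x - b_i:
  g_1((-1, -3)) = 0
Stationarity residual: grad f(x) + sum_i lambda_i a_i = (0, 0)
  -> stationarity OK
Primal feasibility (all g_i <= 0): OK
Dual feasibility (all lambda_i >= 0): FAILS
Complementary slackness (lambda_i * g_i(x) = 0 for all i): OK

Verdict: the first failing condition is dual_feasibility -> dual.

dual


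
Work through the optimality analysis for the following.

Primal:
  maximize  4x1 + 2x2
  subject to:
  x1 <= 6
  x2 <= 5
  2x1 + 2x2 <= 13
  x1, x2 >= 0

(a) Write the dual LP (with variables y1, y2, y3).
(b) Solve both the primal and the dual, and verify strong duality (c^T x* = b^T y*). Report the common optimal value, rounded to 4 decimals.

The standard primal-dual pair for 'max c^T x s.t. A x <= b, x >= 0' is:
  Dual:  min b^T y  s.t.  A^T y >= c,  y >= 0.

So the dual LP is:
  minimize  6y1 + 5y2 + 13y3
  subject to:
    y1 + 2y3 >= 4
    y2 + 2y3 >= 2
    y1, y2, y3 >= 0

Solving the primal: x* = (6, 0.5).
  primal value c^T x* = 25.
Solving the dual: y* = (2, 0, 1).
  dual value b^T y* = 25.
Strong duality: c^T x* = b^T y*. Confirmed.

25


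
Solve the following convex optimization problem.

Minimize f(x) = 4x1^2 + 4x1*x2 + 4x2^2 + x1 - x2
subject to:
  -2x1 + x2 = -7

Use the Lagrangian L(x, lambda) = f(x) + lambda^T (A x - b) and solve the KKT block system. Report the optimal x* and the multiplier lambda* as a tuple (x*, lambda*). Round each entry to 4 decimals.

Form the Lagrangian:
  L(x, lambda) = (1/2) x^T Q x + c^T x + lambda^T (A x - b)
Stationarity (grad_x L = 0): Q x + c + A^T lambda = 0.
Primal feasibility: A x = b.

This gives the KKT block system:
  [ Q   A^T ] [ x     ]   [-c ]
  [ A    0  ] [ lambda ] = [ b ]

Solving the linear system:
  x*      = (2.5179, -1.9643)
  lambda* = (6.6429)
  f(x*)   = 25.4911

x* = (2.5179, -1.9643), lambda* = (6.6429)


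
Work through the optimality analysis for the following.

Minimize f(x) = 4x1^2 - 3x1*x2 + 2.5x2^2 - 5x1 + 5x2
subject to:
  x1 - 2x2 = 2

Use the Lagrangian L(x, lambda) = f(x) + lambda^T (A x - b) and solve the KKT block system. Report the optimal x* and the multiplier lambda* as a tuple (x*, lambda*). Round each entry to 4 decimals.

Form the Lagrangian:
  L(x, lambda) = (1/2) x^T Q x + c^T x + lambda^T (A x - b)
Stationarity (grad_x L = 0): Q x + c + A^T lambda = 0.
Primal feasibility: A x = b.

This gives the KKT block system:
  [ Q   A^T ] [ x     ]   [-c ]
  [ A    0  ] [ lambda ] = [ b ]

Solving the linear system:
  x*      = (0.32, -0.84)
  lambda* = (-0.08)
  f(x*)   = -2.82

x* = (0.32, -0.84), lambda* = (-0.08)


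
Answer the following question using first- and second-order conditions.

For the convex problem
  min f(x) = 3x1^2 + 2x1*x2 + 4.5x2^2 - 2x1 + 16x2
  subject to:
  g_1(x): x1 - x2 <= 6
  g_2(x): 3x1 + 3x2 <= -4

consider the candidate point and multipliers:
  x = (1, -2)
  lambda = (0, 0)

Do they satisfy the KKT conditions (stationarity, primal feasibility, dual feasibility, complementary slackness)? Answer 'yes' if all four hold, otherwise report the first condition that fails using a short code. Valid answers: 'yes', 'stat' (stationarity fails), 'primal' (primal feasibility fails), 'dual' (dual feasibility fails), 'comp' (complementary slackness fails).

Gradient of f: grad f(x) = Q x + c = (0, 0)
Constraint values g_i(x) = a_i^T x - b_i:
  g_1((1, -2)) = -3
  g_2((1, -2)) = 1
Stationarity residual: grad f(x) + sum_i lambda_i a_i = (0, 0)
  -> stationarity OK
Primal feasibility (all g_i <= 0): FAILS
Dual feasibility (all lambda_i >= 0): OK
Complementary slackness (lambda_i * g_i(x) = 0 for all i): OK

Verdict: the first failing condition is primal_feasibility -> primal.

primal


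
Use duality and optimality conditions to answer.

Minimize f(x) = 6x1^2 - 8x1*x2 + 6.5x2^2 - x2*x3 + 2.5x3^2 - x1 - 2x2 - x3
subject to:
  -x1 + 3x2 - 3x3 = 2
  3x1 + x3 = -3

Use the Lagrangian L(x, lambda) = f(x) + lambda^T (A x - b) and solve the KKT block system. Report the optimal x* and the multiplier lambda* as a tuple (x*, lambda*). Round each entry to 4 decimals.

Form the Lagrangian:
  L(x, lambda) = (1/2) x^T Q x + c^T x + lambda^T (A x - b)
Stationarity (grad_x L = 0): Q x + c + A^T lambda = 0.
Primal feasibility: A x = b.

This gives the KKT block system:
  [ Q   A^T ] [ x     ]   [-c ]
  [ A    0  ] [ lambda ] = [ b ]

Solving the linear system:
  x*      = (-0.7773, -0.2606, -0.6681)
  lambda* = (-0.4997, 2.5811)
  f(x*)   = 5.3546

x* = (-0.7773, -0.2606, -0.6681), lambda* = (-0.4997, 2.5811)


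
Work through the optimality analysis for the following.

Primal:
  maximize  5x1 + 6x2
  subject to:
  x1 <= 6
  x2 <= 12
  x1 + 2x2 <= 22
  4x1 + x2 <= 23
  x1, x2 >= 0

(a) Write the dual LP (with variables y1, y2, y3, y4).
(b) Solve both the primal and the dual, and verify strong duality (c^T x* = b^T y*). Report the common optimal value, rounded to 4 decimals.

The standard primal-dual pair for 'max c^T x s.t. A x <= b, x >= 0' is:
  Dual:  min b^T y  s.t.  A^T y >= c,  y >= 0.

So the dual LP is:
  minimize  6y1 + 12y2 + 22y3 + 23y4
  subject to:
    y1 + y3 + 4y4 >= 5
    y2 + 2y3 + y4 >= 6
    y1, y2, y3, y4 >= 0

Solving the primal: x* = (3.4286, 9.2857).
  primal value c^T x* = 72.8571.
Solving the dual: y* = (0, 0, 2.7143, 0.5714).
  dual value b^T y* = 72.8571.
Strong duality: c^T x* = b^T y*. Confirmed.

72.8571


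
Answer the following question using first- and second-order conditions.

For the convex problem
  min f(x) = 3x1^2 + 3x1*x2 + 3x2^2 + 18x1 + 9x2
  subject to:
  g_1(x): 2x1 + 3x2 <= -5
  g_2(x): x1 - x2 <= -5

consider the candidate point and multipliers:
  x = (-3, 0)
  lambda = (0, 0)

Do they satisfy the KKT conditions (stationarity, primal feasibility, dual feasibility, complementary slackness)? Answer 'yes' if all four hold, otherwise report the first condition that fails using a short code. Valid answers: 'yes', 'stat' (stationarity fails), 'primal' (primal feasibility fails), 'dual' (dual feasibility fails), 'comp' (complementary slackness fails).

Gradient of f: grad f(x) = Q x + c = (0, 0)
Constraint values g_i(x) = a_i^T x - b_i:
  g_1((-3, 0)) = -1
  g_2((-3, 0)) = 2
Stationarity residual: grad f(x) + sum_i lambda_i a_i = (0, 0)
  -> stationarity OK
Primal feasibility (all g_i <= 0): FAILS
Dual feasibility (all lambda_i >= 0): OK
Complementary slackness (lambda_i * g_i(x) = 0 for all i): OK

Verdict: the first failing condition is primal_feasibility -> primal.

primal


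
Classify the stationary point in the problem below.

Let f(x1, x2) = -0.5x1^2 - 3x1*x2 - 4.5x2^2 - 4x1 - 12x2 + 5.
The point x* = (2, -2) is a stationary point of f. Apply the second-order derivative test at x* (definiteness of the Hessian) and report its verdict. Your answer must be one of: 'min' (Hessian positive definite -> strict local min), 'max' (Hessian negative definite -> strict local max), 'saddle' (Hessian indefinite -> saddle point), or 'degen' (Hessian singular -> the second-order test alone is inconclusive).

Compute the Hessian H = grad^2 f:
  H = [[-1, -3], [-3, -9]]
Verify stationarity: grad f(x*) = H x* + g = (0, 0).
Eigenvalues of H: -10, 0.
H has a zero eigenvalue (singular; negative semidefinite but not definite), so H is neither positive definite, negative definite, nor indefinite. The second-order test alone is inconclusive -> degen.
(Indeed, f is constant along the null direction of H through x*, so x* is not a strict local extremum.)

degen


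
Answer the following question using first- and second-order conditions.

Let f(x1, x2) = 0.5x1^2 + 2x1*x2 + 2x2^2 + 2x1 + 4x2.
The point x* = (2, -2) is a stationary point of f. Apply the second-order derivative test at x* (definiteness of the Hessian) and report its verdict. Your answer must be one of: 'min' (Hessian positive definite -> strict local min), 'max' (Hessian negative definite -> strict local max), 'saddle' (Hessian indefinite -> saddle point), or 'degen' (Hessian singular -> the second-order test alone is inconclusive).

Compute the Hessian H = grad^2 f:
  H = [[1, 2], [2, 4]]
Verify stationarity: grad f(x*) = H x* + g = (0, 0).
Eigenvalues of H: 0, 5.
H has a zero eigenvalue (singular; positive semidefinite but not definite), so H is neither positive definite, negative definite, nor indefinite. The second-order test alone is inconclusive -> degen.
(Indeed, f is constant along the null direction of H through x*, so x* is not a strict local extremum.)

degen


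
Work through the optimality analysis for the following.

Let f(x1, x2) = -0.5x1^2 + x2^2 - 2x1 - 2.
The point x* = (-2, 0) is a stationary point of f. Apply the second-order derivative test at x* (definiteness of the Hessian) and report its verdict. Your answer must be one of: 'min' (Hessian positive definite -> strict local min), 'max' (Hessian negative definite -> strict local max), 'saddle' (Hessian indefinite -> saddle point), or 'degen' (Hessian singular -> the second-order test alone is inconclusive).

Compute the Hessian H = grad^2 f:
  H = [[-1, 0], [0, 2]]
Verify stationarity: grad f(x*) = H x* + g = (0, 0).
Eigenvalues of H: -1, 2.
Eigenvalues have mixed signs, so H is indefinite -> x* is a saddle point.

saddle


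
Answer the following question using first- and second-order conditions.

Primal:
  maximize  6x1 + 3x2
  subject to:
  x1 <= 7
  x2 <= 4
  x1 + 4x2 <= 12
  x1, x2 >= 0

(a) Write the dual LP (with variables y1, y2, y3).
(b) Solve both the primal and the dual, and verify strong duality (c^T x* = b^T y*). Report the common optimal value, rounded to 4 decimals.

The standard primal-dual pair for 'max c^T x s.t. A x <= b, x >= 0' is:
  Dual:  min b^T y  s.t.  A^T y >= c,  y >= 0.

So the dual LP is:
  minimize  7y1 + 4y2 + 12y3
  subject to:
    y1 + y3 >= 6
    y2 + 4y3 >= 3
    y1, y2, y3 >= 0

Solving the primal: x* = (7, 1.25).
  primal value c^T x* = 45.75.
Solving the dual: y* = (5.25, 0, 0.75).
  dual value b^T y* = 45.75.
Strong duality: c^T x* = b^T y*. Confirmed.

45.75


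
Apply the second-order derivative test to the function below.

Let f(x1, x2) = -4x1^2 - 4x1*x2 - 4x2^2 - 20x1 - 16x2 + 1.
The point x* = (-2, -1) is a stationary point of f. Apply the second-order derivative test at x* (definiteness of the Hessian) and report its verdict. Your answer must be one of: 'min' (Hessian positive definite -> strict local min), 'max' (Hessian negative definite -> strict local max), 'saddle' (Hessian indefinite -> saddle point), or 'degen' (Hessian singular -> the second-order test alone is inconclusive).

Compute the Hessian H = grad^2 f:
  H = [[-8, -4], [-4, -8]]
Verify stationarity: grad f(x*) = H x* + g = (0, 0).
Eigenvalues of H: -12, -4.
Both eigenvalues < 0, so H is negative definite -> x* is a strict local max.

max


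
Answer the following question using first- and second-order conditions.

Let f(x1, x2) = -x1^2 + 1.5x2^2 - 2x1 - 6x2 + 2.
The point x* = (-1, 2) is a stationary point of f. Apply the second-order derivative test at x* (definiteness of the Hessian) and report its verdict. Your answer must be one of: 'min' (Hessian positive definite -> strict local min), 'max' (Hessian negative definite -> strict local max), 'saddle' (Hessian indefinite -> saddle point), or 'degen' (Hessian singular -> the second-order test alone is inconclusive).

Compute the Hessian H = grad^2 f:
  H = [[-2, 0], [0, 3]]
Verify stationarity: grad f(x*) = H x* + g = (0, 0).
Eigenvalues of H: -2, 3.
Eigenvalues have mixed signs, so H is indefinite -> x* is a saddle point.

saddle


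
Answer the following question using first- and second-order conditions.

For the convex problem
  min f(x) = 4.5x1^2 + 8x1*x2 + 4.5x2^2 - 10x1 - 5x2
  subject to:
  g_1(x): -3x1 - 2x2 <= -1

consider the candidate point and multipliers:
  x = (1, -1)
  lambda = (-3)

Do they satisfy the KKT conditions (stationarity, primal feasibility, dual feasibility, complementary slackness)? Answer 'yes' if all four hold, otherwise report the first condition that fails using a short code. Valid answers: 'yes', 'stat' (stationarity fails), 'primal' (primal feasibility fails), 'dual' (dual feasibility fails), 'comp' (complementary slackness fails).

Gradient of f: grad f(x) = Q x + c = (-9, -6)
Constraint values g_i(x) = a_i^T x - b_i:
  g_1((1, -1)) = 0
Stationarity residual: grad f(x) + sum_i lambda_i a_i = (0, 0)
  -> stationarity OK
Primal feasibility (all g_i <= 0): OK
Dual feasibility (all lambda_i >= 0): FAILS
Complementary slackness (lambda_i * g_i(x) = 0 for all i): OK

Verdict: the first failing condition is dual_feasibility -> dual.

dual


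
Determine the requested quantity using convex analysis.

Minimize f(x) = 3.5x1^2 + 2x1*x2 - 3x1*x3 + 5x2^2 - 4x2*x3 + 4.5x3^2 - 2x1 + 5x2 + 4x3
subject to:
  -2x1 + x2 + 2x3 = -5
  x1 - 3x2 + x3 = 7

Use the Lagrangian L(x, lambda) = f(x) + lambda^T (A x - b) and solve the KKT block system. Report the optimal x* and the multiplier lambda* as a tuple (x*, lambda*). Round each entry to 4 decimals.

Form the Lagrangian:
  L(x, lambda) = (1/2) x^T Q x + c^T x + lambda^T (A x - b)
Stationarity (grad_x L = 0): Q x + c + A^T lambda = 0.
Primal feasibility: A x = b.

This gives the KKT block system:
  [ Q   A^T ] [ x     ]   [-c ]
  [ A    0  ] [ lambda ] = [ b ]

Solving the linear system:
  x*      = (1.1234, -2.0723, -0.3404)
  lambda* = (-0.7787, -4.2979)
  f(x*)   = 6.1106

x* = (1.1234, -2.0723, -0.3404), lambda* = (-0.7787, -4.2979)


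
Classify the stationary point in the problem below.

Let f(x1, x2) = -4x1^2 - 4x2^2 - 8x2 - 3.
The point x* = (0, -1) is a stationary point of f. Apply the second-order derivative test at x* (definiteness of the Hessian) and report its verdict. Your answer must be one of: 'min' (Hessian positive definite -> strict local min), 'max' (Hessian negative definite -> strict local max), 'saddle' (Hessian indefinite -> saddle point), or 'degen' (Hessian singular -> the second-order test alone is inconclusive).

Compute the Hessian H = grad^2 f:
  H = [[-8, 0], [0, -8]]
Verify stationarity: grad f(x*) = H x* + g = (0, 0).
Eigenvalues of H: -8, -8.
Both eigenvalues < 0, so H is negative definite -> x* is a strict local max.

max


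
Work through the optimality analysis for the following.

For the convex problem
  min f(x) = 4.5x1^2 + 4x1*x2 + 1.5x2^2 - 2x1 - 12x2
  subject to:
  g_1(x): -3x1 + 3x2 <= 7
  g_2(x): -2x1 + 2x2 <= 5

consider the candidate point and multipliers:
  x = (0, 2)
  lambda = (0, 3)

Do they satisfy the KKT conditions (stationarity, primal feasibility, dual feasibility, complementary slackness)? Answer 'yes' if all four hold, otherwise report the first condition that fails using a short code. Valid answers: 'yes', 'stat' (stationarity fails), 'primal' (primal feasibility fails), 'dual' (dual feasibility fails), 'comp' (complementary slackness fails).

Gradient of f: grad f(x) = Q x + c = (6, -6)
Constraint values g_i(x) = a_i^T x - b_i:
  g_1((0, 2)) = -1
  g_2((0, 2)) = -1
Stationarity residual: grad f(x) + sum_i lambda_i a_i = (0, 0)
  -> stationarity OK
Primal feasibility (all g_i <= 0): OK
Dual feasibility (all lambda_i >= 0): OK
Complementary slackness (lambda_i * g_i(x) = 0 for all i): FAILS

Verdict: the first failing condition is complementary_slackness -> comp.

comp


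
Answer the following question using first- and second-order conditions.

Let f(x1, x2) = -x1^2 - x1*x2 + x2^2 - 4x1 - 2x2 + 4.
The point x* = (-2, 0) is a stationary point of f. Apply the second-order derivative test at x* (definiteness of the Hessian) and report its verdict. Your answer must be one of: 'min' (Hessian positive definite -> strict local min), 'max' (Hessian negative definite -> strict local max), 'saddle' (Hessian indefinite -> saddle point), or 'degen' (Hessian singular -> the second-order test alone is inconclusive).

Compute the Hessian H = grad^2 f:
  H = [[-2, -1], [-1, 2]]
Verify stationarity: grad f(x*) = H x* + g = (0, 0).
Eigenvalues of H: -2.2361, 2.2361.
Eigenvalues have mixed signs, so H is indefinite -> x* is a saddle point.

saddle


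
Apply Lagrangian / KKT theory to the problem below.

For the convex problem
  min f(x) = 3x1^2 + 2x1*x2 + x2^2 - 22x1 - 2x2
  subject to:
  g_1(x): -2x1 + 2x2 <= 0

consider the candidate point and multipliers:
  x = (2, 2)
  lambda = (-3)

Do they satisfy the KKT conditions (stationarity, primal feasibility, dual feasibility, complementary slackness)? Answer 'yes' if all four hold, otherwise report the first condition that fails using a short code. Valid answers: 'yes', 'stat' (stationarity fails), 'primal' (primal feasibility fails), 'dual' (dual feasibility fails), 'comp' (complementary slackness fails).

Gradient of f: grad f(x) = Q x + c = (-6, 6)
Constraint values g_i(x) = a_i^T x - b_i:
  g_1((2, 2)) = 0
Stationarity residual: grad f(x) + sum_i lambda_i a_i = (0, 0)
  -> stationarity OK
Primal feasibility (all g_i <= 0): OK
Dual feasibility (all lambda_i >= 0): FAILS
Complementary slackness (lambda_i * g_i(x) = 0 for all i): OK

Verdict: the first failing condition is dual_feasibility -> dual.

dual


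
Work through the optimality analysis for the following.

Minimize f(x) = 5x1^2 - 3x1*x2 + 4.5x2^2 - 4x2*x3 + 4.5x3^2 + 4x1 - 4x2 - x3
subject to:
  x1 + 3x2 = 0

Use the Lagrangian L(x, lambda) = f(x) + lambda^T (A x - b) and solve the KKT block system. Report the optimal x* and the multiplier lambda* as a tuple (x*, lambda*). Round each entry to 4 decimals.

Form the Lagrangian:
  L(x, lambda) = (1/2) x^T Q x + c^T x + lambda^T (A x - b)
Stationarity (grad_x L = 0): Q x + c + A^T lambda = 0.
Primal feasibility: A x = b.

This gives the KKT block system:
  [ Q   A^T ] [ x     ]   [-c ]
  [ A    0  ] [ lambda ] = [ b ]

Solving the linear system:
  x*      = (-0.4282, 0.1427, 0.1745)
  lambda* = (0.7097)
  f(x*)   = -1.229

x* = (-0.4282, 0.1427, 0.1745), lambda* = (0.7097)


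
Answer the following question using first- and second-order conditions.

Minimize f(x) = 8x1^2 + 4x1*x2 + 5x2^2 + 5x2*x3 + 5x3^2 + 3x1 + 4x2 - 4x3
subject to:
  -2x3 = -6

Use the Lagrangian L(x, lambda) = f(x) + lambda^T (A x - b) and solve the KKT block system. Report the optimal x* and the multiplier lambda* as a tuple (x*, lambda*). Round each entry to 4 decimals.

Form the Lagrangian:
  L(x, lambda) = (1/2) x^T Q x + c^T x + lambda^T (A x - b)
Stationarity (grad_x L = 0): Q x + c + A^T lambda = 0.
Primal feasibility: A x = b.

This gives the KKT block system:
  [ Q   A^T ] [ x     ]   [-c ]
  [ A    0  ] [ lambda ] = [ b ]

Solving the linear system:
  x*      = (0.3194, -2.0278, 3)
  lambda* = (7.9306)
  f(x*)   = 14.2153

x* = (0.3194, -2.0278, 3), lambda* = (7.9306)


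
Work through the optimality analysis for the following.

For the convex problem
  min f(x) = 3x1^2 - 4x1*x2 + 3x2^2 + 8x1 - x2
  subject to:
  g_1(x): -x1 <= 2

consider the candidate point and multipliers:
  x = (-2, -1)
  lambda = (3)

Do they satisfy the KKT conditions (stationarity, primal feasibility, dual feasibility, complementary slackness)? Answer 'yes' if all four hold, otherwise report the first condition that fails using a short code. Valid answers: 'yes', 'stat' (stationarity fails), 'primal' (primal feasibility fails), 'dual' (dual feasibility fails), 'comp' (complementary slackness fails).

Gradient of f: grad f(x) = Q x + c = (0, 1)
Constraint values g_i(x) = a_i^T x - b_i:
  g_1((-2, -1)) = 0
Stationarity residual: grad f(x) + sum_i lambda_i a_i = (-3, 1)
  -> stationarity FAILS
Primal feasibility (all g_i <= 0): OK
Dual feasibility (all lambda_i >= 0): OK
Complementary slackness (lambda_i * g_i(x) = 0 for all i): OK

Verdict: the first failing condition is stationarity -> stat.

stat


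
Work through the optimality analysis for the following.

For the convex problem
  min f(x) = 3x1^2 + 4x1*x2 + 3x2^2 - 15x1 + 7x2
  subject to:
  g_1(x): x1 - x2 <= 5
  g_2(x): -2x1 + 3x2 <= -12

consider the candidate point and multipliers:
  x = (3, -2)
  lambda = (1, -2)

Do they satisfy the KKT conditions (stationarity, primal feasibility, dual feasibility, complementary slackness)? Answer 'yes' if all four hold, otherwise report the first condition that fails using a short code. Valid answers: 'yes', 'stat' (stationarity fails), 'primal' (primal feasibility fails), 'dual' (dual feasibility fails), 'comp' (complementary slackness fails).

Gradient of f: grad f(x) = Q x + c = (-5, 7)
Constraint values g_i(x) = a_i^T x - b_i:
  g_1((3, -2)) = 0
  g_2((3, -2)) = 0
Stationarity residual: grad f(x) + sum_i lambda_i a_i = (0, 0)
  -> stationarity OK
Primal feasibility (all g_i <= 0): OK
Dual feasibility (all lambda_i >= 0): FAILS
Complementary slackness (lambda_i * g_i(x) = 0 for all i): OK

Verdict: the first failing condition is dual_feasibility -> dual.

dual


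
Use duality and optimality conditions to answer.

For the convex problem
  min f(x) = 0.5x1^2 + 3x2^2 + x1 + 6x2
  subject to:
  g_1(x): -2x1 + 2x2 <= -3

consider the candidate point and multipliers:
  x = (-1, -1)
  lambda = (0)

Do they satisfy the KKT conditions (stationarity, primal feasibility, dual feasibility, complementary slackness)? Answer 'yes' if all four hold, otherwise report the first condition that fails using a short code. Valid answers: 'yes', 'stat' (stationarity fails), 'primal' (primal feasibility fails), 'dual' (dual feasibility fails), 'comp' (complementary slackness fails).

Gradient of f: grad f(x) = Q x + c = (0, 0)
Constraint values g_i(x) = a_i^T x - b_i:
  g_1((-1, -1)) = 3
Stationarity residual: grad f(x) + sum_i lambda_i a_i = (0, 0)
  -> stationarity OK
Primal feasibility (all g_i <= 0): FAILS
Dual feasibility (all lambda_i >= 0): OK
Complementary slackness (lambda_i * g_i(x) = 0 for all i): OK

Verdict: the first failing condition is primal_feasibility -> primal.

primal


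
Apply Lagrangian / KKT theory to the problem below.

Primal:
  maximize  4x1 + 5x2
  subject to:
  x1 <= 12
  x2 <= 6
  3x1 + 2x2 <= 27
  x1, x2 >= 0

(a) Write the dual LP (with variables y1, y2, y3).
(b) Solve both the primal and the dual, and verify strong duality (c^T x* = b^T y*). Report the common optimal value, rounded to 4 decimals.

The standard primal-dual pair for 'max c^T x s.t. A x <= b, x >= 0' is:
  Dual:  min b^T y  s.t.  A^T y >= c,  y >= 0.

So the dual LP is:
  minimize  12y1 + 6y2 + 27y3
  subject to:
    y1 + 3y3 >= 4
    y2 + 2y3 >= 5
    y1, y2, y3 >= 0

Solving the primal: x* = (5, 6).
  primal value c^T x* = 50.
Solving the dual: y* = (0, 2.3333, 1.3333).
  dual value b^T y* = 50.
Strong duality: c^T x* = b^T y*. Confirmed.

50


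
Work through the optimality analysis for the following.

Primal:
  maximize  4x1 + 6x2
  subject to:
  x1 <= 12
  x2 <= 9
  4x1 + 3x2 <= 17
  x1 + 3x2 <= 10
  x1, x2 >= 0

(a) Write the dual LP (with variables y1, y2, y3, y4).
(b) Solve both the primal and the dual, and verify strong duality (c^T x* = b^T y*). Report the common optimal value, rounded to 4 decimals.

The standard primal-dual pair for 'max c^T x s.t. A x <= b, x >= 0' is:
  Dual:  min b^T y  s.t.  A^T y >= c,  y >= 0.

So the dual LP is:
  minimize  12y1 + 9y2 + 17y3 + 10y4
  subject to:
    y1 + 4y3 + y4 >= 4
    y2 + 3y3 + 3y4 >= 6
    y1, y2, y3, y4 >= 0

Solving the primal: x* = (2.3333, 2.5556).
  primal value c^T x* = 24.6667.
Solving the dual: y* = (0, 0, 0.6667, 1.3333).
  dual value b^T y* = 24.6667.
Strong duality: c^T x* = b^T y*. Confirmed.

24.6667


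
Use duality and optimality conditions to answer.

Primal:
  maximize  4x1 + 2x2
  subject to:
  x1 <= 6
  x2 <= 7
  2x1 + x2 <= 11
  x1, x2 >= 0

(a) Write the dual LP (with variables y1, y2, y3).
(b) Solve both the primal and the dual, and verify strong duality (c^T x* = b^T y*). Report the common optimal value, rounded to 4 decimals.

The standard primal-dual pair for 'max c^T x s.t. A x <= b, x >= 0' is:
  Dual:  min b^T y  s.t.  A^T y >= c,  y >= 0.

So the dual LP is:
  minimize  6y1 + 7y2 + 11y3
  subject to:
    y1 + 2y3 >= 4
    y2 + y3 >= 2
    y1, y2, y3 >= 0

Solving the primal: x* = (5.5, 0).
  primal value c^T x* = 22.
Solving the dual: y* = (0, 0, 2).
  dual value b^T y* = 22.
Strong duality: c^T x* = b^T y*. Confirmed.

22


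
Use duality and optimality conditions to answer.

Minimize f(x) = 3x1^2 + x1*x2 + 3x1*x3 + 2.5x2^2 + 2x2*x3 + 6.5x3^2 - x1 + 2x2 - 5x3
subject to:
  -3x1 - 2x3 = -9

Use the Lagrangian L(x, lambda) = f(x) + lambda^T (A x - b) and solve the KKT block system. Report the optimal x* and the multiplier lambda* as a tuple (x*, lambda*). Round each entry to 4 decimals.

Form the Lagrangian:
  L(x, lambda) = (1/2) x^T Q x + c^T x + lambda^T (A x - b)
Stationarity (grad_x L = 0): Q x + c + A^T lambda = 0.
Primal feasibility: A x = b.

This gives the KKT block system:
  [ Q   A^T ] [ x     ]   [-c ]
  [ A    0  ] [ lambda ] = [ b ]

Solving the linear system:
  x*      = (2.4892, -1.2043, 0.7662)
  lambda* = (5.0098)
  f(x*)   = 18.1798

x* = (2.4892, -1.2043, 0.7662), lambda* = (5.0098)


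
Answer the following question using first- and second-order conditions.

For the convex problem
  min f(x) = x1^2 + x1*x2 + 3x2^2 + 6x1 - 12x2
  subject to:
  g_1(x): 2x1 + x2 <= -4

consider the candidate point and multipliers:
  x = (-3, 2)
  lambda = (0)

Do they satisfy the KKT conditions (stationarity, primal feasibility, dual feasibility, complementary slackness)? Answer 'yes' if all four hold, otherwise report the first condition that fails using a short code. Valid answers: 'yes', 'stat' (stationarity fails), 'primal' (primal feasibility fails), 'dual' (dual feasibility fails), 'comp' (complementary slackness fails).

Gradient of f: grad f(x) = Q x + c = (2, -3)
Constraint values g_i(x) = a_i^T x - b_i:
  g_1((-3, 2)) = 0
Stationarity residual: grad f(x) + sum_i lambda_i a_i = (2, -3)
  -> stationarity FAILS
Primal feasibility (all g_i <= 0): OK
Dual feasibility (all lambda_i >= 0): OK
Complementary slackness (lambda_i * g_i(x) = 0 for all i): OK

Verdict: the first failing condition is stationarity -> stat.

stat


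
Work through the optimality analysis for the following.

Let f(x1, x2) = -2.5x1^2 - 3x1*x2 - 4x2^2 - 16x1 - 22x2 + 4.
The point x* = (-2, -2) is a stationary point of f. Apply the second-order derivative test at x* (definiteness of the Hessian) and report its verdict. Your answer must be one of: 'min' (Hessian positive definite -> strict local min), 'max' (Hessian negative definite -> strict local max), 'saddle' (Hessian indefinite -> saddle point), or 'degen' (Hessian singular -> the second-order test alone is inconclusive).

Compute the Hessian H = grad^2 f:
  H = [[-5, -3], [-3, -8]]
Verify stationarity: grad f(x*) = H x* + g = (0, 0).
Eigenvalues of H: -9.8541, -3.1459.
Both eigenvalues < 0, so H is negative definite -> x* is a strict local max.

max


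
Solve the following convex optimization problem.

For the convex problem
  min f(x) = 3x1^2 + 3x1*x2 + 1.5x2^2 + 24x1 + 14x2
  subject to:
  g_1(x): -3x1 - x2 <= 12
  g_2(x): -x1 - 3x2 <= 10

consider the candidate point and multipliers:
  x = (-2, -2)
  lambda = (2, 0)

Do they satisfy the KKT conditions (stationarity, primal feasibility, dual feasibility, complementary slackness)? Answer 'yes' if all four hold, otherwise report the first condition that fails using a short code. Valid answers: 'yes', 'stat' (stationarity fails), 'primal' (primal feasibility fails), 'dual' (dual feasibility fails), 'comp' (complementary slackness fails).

Gradient of f: grad f(x) = Q x + c = (6, 2)
Constraint values g_i(x) = a_i^T x - b_i:
  g_1((-2, -2)) = -4
  g_2((-2, -2)) = -2
Stationarity residual: grad f(x) + sum_i lambda_i a_i = (0, 0)
  -> stationarity OK
Primal feasibility (all g_i <= 0): OK
Dual feasibility (all lambda_i >= 0): OK
Complementary slackness (lambda_i * g_i(x) = 0 for all i): FAILS

Verdict: the first failing condition is complementary_slackness -> comp.

comp


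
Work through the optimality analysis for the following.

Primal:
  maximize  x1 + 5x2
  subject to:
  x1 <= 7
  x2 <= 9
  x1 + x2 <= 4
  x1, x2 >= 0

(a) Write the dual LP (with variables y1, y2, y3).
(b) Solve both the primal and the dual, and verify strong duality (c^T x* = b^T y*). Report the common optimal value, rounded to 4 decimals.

The standard primal-dual pair for 'max c^T x s.t. A x <= b, x >= 0' is:
  Dual:  min b^T y  s.t.  A^T y >= c,  y >= 0.

So the dual LP is:
  minimize  7y1 + 9y2 + 4y3
  subject to:
    y1 + y3 >= 1
    y2 + y3 >= 5
    y1, y2, y3 >= 0

Solving the primal: x* = (0, 4).
  primal value c^T x* = 20.
Solving the dual: y* = (0, 0, 5).
  dual value b^T y* = 20.
Strong duality: c^T x* = b^T y*. Confirmed.

20


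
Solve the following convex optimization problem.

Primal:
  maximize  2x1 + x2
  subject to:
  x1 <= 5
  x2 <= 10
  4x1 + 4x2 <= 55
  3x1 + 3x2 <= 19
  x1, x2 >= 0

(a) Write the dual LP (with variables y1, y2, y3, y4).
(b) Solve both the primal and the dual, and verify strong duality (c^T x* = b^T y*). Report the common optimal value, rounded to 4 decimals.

The standard primal-dual pair for 'max c^T x s.t. A x <= b, x >= 0' is:
  Dual:  min b^T y  s.t.  A^T y >= c,  y >= 0.

So the dual LP is:
  minimize  5y1 + 10y2 + 55y3 + 19y4
  subject to:
    y1 + 4y3 + 3y4 >= 2
    y2 + 4y3 + 3y4 >= 1
    y1, y2, y3, y4 >= 0

Solving the primal: x* = (5, 1.3333).
  primal value c^T x* = 11.3333.
Solving the dual: y* = (1, 0, 0, 0.3333).
  dual value b^T y* = 11.3333.
Strong duality: c^T x* = b^T y*. Confirmed.

11.3333


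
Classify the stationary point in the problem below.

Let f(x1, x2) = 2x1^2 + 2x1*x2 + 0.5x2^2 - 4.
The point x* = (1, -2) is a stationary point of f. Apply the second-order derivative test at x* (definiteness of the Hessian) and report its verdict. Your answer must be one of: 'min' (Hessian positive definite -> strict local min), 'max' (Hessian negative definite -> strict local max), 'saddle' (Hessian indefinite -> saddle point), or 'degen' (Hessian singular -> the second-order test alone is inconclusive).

Compute the Hessian H = grad^2 f:
  H = [[4, 2], [2, 1]]
Verify stationarity: grad f(x*) = H x* + g = (0, 0).
Eigenvalues of H: 0, 5.
H has a zero eigenvalue (singular; positive semidefinite but not definite), so H is neither positive definite, negative definite, nor indefinite. The second-order test alone is inconclusive -> degen.
(Indeed, f is constant along the null direction of H through x*, so x* is not a strict local extremum.)

degen


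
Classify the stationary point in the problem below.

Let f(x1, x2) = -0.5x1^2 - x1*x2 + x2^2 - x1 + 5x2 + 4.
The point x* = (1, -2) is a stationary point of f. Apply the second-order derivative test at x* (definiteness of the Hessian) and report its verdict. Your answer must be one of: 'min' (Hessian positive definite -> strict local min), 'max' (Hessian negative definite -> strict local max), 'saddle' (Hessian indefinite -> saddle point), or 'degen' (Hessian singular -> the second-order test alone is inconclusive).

Compute the Hessian H = grad^2 f:
  H = [[-1, -1], [-1, 2]]
Verify stationarity: grad f(x*) = H x* + g = (0, 0).
Eigenvalues of H: -1.3028, 2.3028.
Eigenvalues have mixed signs, so H is indefinite -> x* is a saddle point.

saddle


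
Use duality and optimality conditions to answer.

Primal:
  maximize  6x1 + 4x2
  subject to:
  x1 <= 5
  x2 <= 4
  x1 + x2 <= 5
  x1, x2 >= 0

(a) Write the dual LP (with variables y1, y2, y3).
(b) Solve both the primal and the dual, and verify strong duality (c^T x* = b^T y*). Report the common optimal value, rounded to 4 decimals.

The standard primal-dual pair for 'max c^T x s.t. A x <= b, x >= 0' is:
  Dual:  min b^T y  s.t.  A^T y >= c,  y >= 0.

So the dual LP is:
  minimize  5y1 + 4y2 + 5y3
  subject to:
    y1 + y3 >= 6
    y2 + y3 >= 4
    y1, y2, y3 >= 0

Solving the primal: x* = (5, 0).
  primal value c^T x* = 30.
Solving the dual: y* = (2, 0, 4).
  dual value b^T y* = 30.
Strong duality: c^T x* = b^T y*. Confirmed.

30


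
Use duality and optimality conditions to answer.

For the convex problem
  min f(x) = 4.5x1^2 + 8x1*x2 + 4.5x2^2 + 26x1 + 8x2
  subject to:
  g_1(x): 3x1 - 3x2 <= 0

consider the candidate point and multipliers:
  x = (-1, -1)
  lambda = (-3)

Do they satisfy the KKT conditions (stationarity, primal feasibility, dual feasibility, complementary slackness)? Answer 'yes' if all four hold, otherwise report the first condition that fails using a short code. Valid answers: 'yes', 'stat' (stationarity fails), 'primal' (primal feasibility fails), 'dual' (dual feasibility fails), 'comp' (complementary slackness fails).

Gradient of f: grad f(x) = Q x + c = (9, -9)
Constraint values g_i(x) = a_i^T x - b_i:
  g_1((-1, -1)) = 0
Stationarity residual: grad f(x) + sum_i lambda_i a_i = (0, 0)
  -> stationarity OK
Primal feasibility (all g_i <= 0): OK
Dual feasibility (all lambda_i >= 0): FAILS
Complementary slackness (lambda_i * g_i(x) = 0 for all i): OK

Verdict: the first failing condition is dual_feasibility -> dual.

dual


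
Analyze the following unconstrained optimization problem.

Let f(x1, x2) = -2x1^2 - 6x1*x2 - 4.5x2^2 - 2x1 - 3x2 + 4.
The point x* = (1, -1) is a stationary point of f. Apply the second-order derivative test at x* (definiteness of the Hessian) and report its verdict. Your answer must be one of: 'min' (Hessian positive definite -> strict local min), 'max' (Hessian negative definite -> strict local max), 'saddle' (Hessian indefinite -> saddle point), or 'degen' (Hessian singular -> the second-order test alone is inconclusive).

Compute the Hessian H = grad^2 f:
  H = [[-4, -6], [-6, -9]]
Verify stationarity: grad f(x*) = H x* + g = (0, 0).
Eigenvalues of H: -13, 0.
H has a zero eigenvalue (singular; negative semidefinite but not definite), so H is neither positive definite, negative definite, nor indefinite. The second-order test alone is inconclusive -> degen.
(Indeed, f is constant along the null direction of H through x*, so x* is not a strict local extremum.)

degen
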